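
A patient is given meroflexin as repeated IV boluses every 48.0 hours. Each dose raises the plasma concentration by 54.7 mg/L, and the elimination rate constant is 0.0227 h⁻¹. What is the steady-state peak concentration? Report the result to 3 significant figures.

82.4 mg/L

Fraction remaining after one interval: e^(−kτ) = e^(−0.02270 × 48.0) = 0.3364
R = 1 / (1 − 0.3364) = 1.507
Css,max = 54.7 × 1.507 ≈ 82.4 mg/L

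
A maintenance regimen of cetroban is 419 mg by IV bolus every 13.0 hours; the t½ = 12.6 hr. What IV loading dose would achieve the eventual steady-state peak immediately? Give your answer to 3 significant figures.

k = ln 2 / 12.6 = 0.05501 hr⁻¹
Accumulation ratio R = 1 / (1 − e^(−kτ)) = 1 / (1 − e^(−0.05501×13.0)) = 1 / (1 − 0.4891) = 1.957
Loading dose = maintenance dose × R = 419 × 1.957 ≈ 820 mg

820 mg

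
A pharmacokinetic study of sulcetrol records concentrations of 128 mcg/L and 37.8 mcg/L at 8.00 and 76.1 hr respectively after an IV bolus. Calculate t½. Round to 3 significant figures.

k = ln(C₁/C₂) / (t₂ − t₁) = ln(128/37.8) / (76.1 − 8.00)
  = 1.220 / 68.10 = 0.01791 hr⁻¹
t½ = ln 2 / k = ln 2 / 0.01791 ≈ 38.7 hours

38.7 hours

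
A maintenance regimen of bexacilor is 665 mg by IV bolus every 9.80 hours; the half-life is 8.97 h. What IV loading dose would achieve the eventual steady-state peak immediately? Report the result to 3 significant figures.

1250 mg

k = ln 2 / 8.97 = 0.07727 h⁻¹
Accumulation ratio R = 1 / (1 − e^(−kτ)) = 1 / (1 − e^(−0.07727×9.80)) = 1 / (1 − 0.4689) = 1.883
Loading dose = maintenance dose × R = 665 × 1.883 ≈ 1250 mg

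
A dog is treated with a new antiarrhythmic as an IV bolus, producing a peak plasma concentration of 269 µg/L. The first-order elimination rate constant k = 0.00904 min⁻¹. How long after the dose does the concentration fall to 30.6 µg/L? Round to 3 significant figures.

C(t) = C₀ e^(−kt)  ⇒  t = ln(C₀/C) / k
t = ln(269/30.6) / 0.009040 = 2.174 / 0.009040 ≈ 240 minutes

240 minutes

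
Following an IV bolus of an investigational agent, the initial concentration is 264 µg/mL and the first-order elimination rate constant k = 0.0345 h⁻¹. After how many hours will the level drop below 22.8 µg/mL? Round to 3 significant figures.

C(t) = C₀ e^(−kt)  ⇒  t = ln(C₀/C) / k
t = ln(264/22.8) / 0.03450 = 2.449 / 0.03450 ≈ 71.0 hours

71.0 hours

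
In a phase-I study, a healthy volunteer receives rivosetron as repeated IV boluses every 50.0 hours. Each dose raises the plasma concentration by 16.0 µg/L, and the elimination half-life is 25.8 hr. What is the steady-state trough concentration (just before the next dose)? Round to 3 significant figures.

k = ln 2 / 25.8 = 0.02687 hr⁻¹
Fraction remaining after one interval: e^(−kτ) = e^(−0.02687 × 50.0) = 0.2610
R = 1 / (1 − 0.2610) = 1.353
Css,max = 16.0 × 1.353 = 21.65 µg/L
Css,min = Css,max × e^(−kτ) = 21.65 × 0.2610 ≈ 5.65 µg/L

5.65 µg/L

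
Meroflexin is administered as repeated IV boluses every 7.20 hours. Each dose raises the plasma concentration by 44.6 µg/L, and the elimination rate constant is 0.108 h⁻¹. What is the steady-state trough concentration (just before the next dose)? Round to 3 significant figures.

Fraction remaining after one interval: e^(−kτ) = e^(−0.1080 × 7.20) = 0.4595
R = 1 / (1 − 0.4595) = 1.850
Css,max = 44.6 × 1.850 = 82.52 µg/L
Css,min = Css,max × e^(−kτ) = 82.52 × 0.4595 ≈ 37.9 µg/L

37.9 µg/L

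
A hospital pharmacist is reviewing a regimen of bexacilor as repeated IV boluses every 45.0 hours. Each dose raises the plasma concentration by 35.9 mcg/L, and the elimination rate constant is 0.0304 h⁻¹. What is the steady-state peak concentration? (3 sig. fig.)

Fraction remaining after one interval: e^(−kτ) = e^(−0.03040 × 45.0) = 0.2546
R = 1 / (1 − 0.2546) = 1.342
Css,max = 35.9 × 1.342 ≈ 48.2 mcg/L

48.2 mcg/L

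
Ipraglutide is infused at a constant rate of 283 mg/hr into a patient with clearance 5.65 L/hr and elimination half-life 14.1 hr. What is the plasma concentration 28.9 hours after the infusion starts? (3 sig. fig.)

38.0 µg/mL

Css = rate / CL = 283 / 5.65 = 50.09 µg/mL
k = ln 2 / 14.1 = 0.04916 hr⁻¹
C(t) = Css (1 − e^(−kt)) = 50.09 × (1 − e^(−1.421)) = 50.09 × 0.7585 ≈ 38.0 µg/mL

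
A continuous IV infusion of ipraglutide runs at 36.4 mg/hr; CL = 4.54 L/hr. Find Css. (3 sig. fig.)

Css = infusion rate / CL = 36.4 / 4.54 ≈ 8.02 µg/mL

8.02 µg/mL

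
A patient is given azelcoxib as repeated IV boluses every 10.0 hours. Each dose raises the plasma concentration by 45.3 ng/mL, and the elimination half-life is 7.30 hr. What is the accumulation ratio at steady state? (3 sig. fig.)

1.63

k = ln 2 / 7.30 = 0.09495 hr⁻¹
Fraction remaining after one interval: e^(−kτ) = e^(−0.09495 × 10.0) = 0.3869
R = 1 / (1 − 0.3869) = 1 / 0.6131 ≈ 1.63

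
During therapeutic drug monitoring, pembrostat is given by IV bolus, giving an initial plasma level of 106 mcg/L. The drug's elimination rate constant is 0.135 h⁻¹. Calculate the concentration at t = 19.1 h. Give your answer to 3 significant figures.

8.04 mcg/L

C(t) = C₀ e^(−kt) = 106 × e^(−0.1350 × 19.1) = 106 × e^(−2.579) = 106 × 0.07589 ≈ 8.04 mcg/L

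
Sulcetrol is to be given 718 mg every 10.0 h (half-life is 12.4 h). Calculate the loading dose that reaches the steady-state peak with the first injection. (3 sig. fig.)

k = ln 2 / 12.4 = 0.05590 h⁻¹
Accumulation ratio R = 1 / (1 − e^(−kτ)) = 1 / (1 − e^(−0.05590×10.0)) = 1 / (1 − 0.5718) = 2.335
Loading dose = maintenance dose × R = 718 × 2.335 ≈ 1680 mg

1680 mg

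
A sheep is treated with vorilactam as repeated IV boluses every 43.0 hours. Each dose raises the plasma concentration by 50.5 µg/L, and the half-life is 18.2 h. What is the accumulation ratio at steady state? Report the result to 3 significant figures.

1.24

k = ln 2 / 18.2 = 0.03809 h⁻¹
Fraction remaining after one interval: e^(−kτ) = e^(−0.03809 × 43.0) = 0.1944
R = 1 / (1 − 0.1944) = 1 / 0.8056 ≈ 1.24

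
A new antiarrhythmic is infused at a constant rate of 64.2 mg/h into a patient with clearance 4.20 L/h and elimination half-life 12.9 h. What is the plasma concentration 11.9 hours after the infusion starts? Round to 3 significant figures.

7.22 mg/L

Css = rate / CL = 64.2 / 4.20 = 15.29 mg/L
k = ln 2 / 12.9 = 0.05373 h⁻¹
C(t) = Css (1 − e^(−kt)) = 15.29 × (1 − e^(−0.6394)) = 15.29 × 0.4724 ≈ 7.22 mg/L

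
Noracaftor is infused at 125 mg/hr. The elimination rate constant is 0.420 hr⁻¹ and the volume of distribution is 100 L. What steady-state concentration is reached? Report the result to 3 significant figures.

CL = k · V = 0.420 × 100 = 42.00 L/hr
Css = rate / CL = 125 / 42.00 ≈ 2.98 µg/mL

2.98 µg/mL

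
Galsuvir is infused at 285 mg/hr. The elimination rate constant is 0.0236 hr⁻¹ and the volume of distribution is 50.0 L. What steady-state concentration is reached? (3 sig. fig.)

242 µg/mL

CL = k · V = 0.0236 × 50.0 = 1.180 L/hr
Css = rate / CL = 285 / 1.180 ≈ 242 µg/mL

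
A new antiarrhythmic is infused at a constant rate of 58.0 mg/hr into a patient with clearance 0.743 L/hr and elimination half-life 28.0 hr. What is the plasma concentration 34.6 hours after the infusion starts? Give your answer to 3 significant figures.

44.9 µg/mL

Css = rate / CL = 58.0 / 0.743 = 78.06 µg/mL
k = ln 2 / 28.0 = 0.02476 hr⁻¹
C(t) = Css (1 − e^(−kt)) = 78.06 × (1 − e^(−0.8565)) = 78.06 × 0.5754 ≈ 44.9 µg/mL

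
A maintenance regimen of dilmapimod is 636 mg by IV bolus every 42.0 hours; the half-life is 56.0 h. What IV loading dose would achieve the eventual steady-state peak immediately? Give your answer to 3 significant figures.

1570 mg

k = ln 2 / 56.0 = 0.01238 h⁻¹
Accumulation ratio R = 1 / (1 − e^(−kτ)) = 1 / (1 − e^(−0.01238×42.0)) = 1 / (1 − 0.5946) = 2.467
Loading dose = maintenance dose × R = 636 × 2.467 ≈ 1570 mg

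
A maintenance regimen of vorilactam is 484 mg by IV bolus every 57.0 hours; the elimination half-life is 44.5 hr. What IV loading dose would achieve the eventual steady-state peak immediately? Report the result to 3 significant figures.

822 mg

k = ln 2 / 44.5 = 0.01558 hr⁻¹
Accumulation ratio R = 1 / (1 − e^(−kτ)) = 1 / (1 − e^(−0.01558×57.0)) = 1 / (1 − 0.4115) = 1.699
Loading dose = maintenance dose × R = 484 × 1.699 ≈ 822 mg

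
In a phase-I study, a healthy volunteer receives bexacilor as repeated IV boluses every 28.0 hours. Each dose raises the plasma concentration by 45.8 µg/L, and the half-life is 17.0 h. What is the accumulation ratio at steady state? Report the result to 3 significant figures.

k = ln 2 / 17.0 = 0.04077 h⁻¹
Fraction remaining after one interval: e^(−kτ) = e^(−0.04077 × 28.0) = 0.3193
R = 1 / (1 − 0.3193) = 1 / 0.6807 ≈ 1.47

1.47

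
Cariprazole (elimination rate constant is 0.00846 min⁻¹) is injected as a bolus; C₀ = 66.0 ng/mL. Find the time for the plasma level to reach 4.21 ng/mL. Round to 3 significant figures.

325 minutes

C(t) = C₀ e^(−kt)  ⇒  t = ln(C₀/C) / k
t = ln(66.0/4.21) / 0.008460 = 2.752 / 0.008460 ≈ 325 minutes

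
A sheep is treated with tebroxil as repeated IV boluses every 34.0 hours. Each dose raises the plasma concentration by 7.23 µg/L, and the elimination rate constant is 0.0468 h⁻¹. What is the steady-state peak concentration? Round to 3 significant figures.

9.08 µg/L

Fraction remaining after one interval: e^(−kτ) = e^(−0.04680 × 34.0) = 0.2037
R = 1 / (1 − 0.2037) = 1.256
Css,max = 7.23 × 1.256 ≈ 9.08 µg/L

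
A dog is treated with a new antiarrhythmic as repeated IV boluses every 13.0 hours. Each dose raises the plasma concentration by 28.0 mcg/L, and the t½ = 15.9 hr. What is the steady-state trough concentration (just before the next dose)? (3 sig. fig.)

k = ln 2 / 15.9 = 0.04359 hr⁻¹
Fraction remaining after one interval: e^(−kτ) = e^(−0.04359 × 13.0) = 0.5674
R = 1 / (1 − 0.5674) = 2.312
Css,max = 28.0 × 2.312 = 64.72 mcg/L
Css,min = Css,max × e^(−kτ) = 64.72 × 0.5674 ≈ 36.7 mcg/L

36.7 mcg/L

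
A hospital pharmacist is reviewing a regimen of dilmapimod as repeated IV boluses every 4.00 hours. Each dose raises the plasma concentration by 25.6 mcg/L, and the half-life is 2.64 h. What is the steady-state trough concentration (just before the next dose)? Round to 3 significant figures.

k = ln 2 / 2.64 = 0.2626 h⁻¹
Fraction remaining after one interval: e^(−kτ) = e^(−0.2626 × 4.00) = 0.3499
R = 1 / (1 − 0.3499) = 1.538
Css,max = 25.6 × 1.538 = 39.38 mcg/L
Css,min = Css,max × e^(−kτ) = 39.38 × 0.3499 ≈ 13.8 mcg/L

13.8 mcg/L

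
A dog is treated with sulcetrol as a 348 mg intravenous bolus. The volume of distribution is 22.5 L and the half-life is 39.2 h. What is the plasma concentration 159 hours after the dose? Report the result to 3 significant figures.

0.930 µg/mL

C₀ = dose / V = 348 / 22.5 = 15.47 µg/mL
k = ln 2 / 39.2 = 0.01768 h⁻¹
C(t) = C₀ e^(−kt) = 15.47 × e^(−0.01768 × 159) = 15.47 × e^(−2.811) = 15.47 × 0.06012 ≈ 0.930 µg/mL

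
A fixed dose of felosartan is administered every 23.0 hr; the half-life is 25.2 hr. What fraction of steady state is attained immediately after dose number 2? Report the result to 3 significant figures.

k = ln 2 / 25.2 = 0.02751 hr⁻¹
f_n = 1 − e^(−nkτ) = 1 − e^(−2 × 0.02751 × 23.0) = 1 − e^(−1.265) = 1 − 0.2822 ≈ 0.718

0.718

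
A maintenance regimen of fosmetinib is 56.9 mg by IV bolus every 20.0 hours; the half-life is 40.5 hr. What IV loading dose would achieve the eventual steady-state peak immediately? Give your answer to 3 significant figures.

196 mg

k = ln 2 / 40.5 = 0.01711 hr⁻¹
Accumulation ratio R = 1 / (1 − e^(−kτ)) = 1 / (1 − e^(−0.01711×20.0)) = 1 / (1 − 0.7101) = 3.450
Loading dose = maintenance dose × R = 56.9 × 3.450 ≈ 196 mg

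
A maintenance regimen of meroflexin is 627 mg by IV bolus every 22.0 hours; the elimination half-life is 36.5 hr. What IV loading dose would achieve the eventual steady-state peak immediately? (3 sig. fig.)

1840 mg

k = ln 2 / 36.5 = 0.01899 hr⁻¹
Accumulation ratio R = 1 / (1 − e^(−kτ)) = 1 / (1 − e^(−0.01899×22.0)) = 1 / (1 − 0.6585) = 2.928
Loading dose = maintenance dose × R = 627 × 2.928 ≈ 1840 mg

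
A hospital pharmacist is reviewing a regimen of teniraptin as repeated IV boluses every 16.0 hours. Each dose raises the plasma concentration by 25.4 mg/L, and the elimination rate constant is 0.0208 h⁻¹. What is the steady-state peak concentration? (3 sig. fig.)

Fraction remaining after one interval: e^(−kτ) = e^(−0.02080 × 16.0) = 0.7169
R = 1 / (1 − 0.7169) = 3.532
Css,max = 25.4 × 3.532 ≈ 89.7 mg/L

89.7 mg/L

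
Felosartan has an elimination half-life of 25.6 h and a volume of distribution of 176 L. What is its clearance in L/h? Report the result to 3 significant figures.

4.77 L/h

k = ln 2 / t½ = ln 2 / 25.6 = 0.02708 h⁻¹
CL = k · V = 0.02708 × 176 ≈ 4.77 L/h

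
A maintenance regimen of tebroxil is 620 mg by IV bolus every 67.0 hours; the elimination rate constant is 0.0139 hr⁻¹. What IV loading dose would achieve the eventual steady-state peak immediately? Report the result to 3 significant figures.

1020 mg

Accumulation ratio R = 1 / (1 − e^(−kτ)) = 1 / (1 − e^(−0.01390×67.0)) = 1 / (1 − 0.3940) = 1.650
Loading dose = maintenance dose × R = 620 × 1.650 ≈ 1020 mg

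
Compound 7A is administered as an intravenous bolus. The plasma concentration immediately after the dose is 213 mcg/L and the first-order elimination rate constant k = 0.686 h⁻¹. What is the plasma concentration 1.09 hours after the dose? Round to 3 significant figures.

C(t) = C₀ e^(−kt) = 213 × e^(−0.6860 × 1.09) = 213 × e^(−0.7477) = 213 × 0.4734 ≈ 101 mcg/L

101 mcg/L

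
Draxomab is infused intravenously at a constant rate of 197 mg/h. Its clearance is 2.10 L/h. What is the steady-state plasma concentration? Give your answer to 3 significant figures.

93.8 mg/L

Css = infusion rate / CL = 197 / 2.10 ≈ 93.8 mg/L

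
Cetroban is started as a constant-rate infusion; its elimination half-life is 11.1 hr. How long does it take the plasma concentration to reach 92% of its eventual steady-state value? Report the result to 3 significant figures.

k = ln 2 / 11.1 = 0.06245 hr⁻¹
f = 1 − e^(−kt)  ⇒  t = −ln(1 − f) / k
t = −ln(1 − 0.92) / 0.06245 = 2.526 / 0.06245 ≈ 40.4 hours

40.4 hours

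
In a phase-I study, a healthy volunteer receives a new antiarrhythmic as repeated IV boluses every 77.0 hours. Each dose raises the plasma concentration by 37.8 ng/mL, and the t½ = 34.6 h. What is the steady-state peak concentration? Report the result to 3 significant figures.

48.1 ng/mL

k = ln 2 / 34.6 = 0.02003 h⁻¹
Fraction remaining after one interval: e^(−kτ) = e^(−0.02003 × 77.0) = 0.2138
R = 1 / (1 − 0.2138) = 1.272
Css,max = 37.8 × 1.272 ≈ 48.1 ng/mL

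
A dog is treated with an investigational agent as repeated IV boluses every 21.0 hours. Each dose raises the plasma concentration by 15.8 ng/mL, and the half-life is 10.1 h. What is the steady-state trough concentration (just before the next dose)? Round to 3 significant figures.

k = ln 2 / 10.1 = 0.06863 h⁻¹
Fraction remaining after one interval: e^(−kτ) = e^(−0.06863 × 21.0) = 0.2366
R = 1 / (1 − 0.2366) = 1.310
Css,max = 15.8 × 1.310 = 20.70 ng/mL
Css,min = Css,max × e^(−kτ) = 20.70 × 0.2366 ≈ 4.90 ng/mL

4.90 ng/mL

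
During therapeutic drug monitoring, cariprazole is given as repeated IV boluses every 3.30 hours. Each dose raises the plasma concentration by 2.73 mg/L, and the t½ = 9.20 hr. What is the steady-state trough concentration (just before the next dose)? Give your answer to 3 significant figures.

9.67 mg/L

k = ln 2 / 9.20 = 0.07534 hr⁻¹
Fraction remaining after one interval: e^(−kτ) = e^(−0.07534 × 3.30) = 0.7799
R = 1 / (1 − 0.7799) = 4.543
Css,max = 2.73 × 4.543 = 12.40 mg/L
Css,min = Css,max × e^(−kτ) = 12.40 × 0.7799 ≈ 9.67 mg/L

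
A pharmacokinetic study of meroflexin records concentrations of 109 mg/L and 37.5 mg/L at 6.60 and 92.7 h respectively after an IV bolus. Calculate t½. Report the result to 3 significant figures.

55.9 hours

k = ln(C₁/C₂) / (t₂ − t₁) = ln(109/37.5) / (92.7 − 6.60)
  = 1.067 / 86.10 = 0.01239 h⁻¹
t½ = ln 2 / k = ln 2 / 0.01239 ≈ 55.9 hours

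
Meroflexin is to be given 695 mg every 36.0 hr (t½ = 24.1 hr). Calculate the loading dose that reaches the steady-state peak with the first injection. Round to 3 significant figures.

1080 mg

k = ln 2 / 24.1 = 0.02876 hr⁻¹
Accumulation ratio R = 1 / (1 − e^(−kτ)) = 1 / (1 − e^(−0.02876×36.0)) = 1 / (1 − 0.3551) = 1.551
Loading dose = maintenance dose × R = 695 × 1.551 ≈ 1080 mg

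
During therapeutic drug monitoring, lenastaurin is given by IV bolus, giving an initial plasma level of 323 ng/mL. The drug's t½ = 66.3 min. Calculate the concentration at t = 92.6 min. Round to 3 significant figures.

123 ng/mL

k = ln 2 / 66.3 = 0.01045 min⁻¹
C(t) = C₀ e^(−kt) = 323 × e^(−0.01045 × 92.6) = 323 × e^(−0.9681) = 323 × 0.3798 ≈ 123 ng/mL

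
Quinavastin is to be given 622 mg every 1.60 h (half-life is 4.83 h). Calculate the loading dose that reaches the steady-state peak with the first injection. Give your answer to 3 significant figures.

3030 mg

k = ln 2 / 4.83 = 0.1435 h⁻¹
Accumulation ratio R = 1 / (1 − e^(−kτ)) = 1 / (1 − e^(−0.1435×1.60)) = 1 / (1 − 0.7948) = 4.874
Loading dose = maintenance dose × R = 622 × 4.874 ≈ 3030 mg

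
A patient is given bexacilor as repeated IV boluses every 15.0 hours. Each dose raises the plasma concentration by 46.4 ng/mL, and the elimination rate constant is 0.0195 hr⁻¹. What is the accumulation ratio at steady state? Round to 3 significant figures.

Fraction remaining after one interval: e^(−kτ) = e^(−0.01950 × 15.0) = 0.7464
R = 1 / (1 − 0.7464) = 1 / 0.2536 ≈ 3.94

3.94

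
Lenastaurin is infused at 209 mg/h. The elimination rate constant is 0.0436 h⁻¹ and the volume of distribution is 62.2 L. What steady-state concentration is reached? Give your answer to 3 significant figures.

CL = k · V = 0.0436 × 62.2 = 2.712 L/h
Css = rate / CL = 209 / 2.712 ≈ 77.1 mg/L

77.1 mg/L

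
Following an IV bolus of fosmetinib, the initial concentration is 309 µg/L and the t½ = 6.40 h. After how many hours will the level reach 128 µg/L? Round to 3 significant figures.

k = ln 2 / 6.40 = 0.1083 h⁻¹
C(t) = C₀ e^(−kt)  ⇒  t = ln(C₀/C) / k
t = ln(309/128) / 0.1083 = 0.8813 / 0.1083 ≈ 8.14 hours

8.14 hours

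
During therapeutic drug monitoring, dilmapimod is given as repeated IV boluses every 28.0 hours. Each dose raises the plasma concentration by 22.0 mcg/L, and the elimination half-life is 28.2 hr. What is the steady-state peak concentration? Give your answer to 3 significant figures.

k = ln 2 / 28.2 = 0.02458 hr⁻¹
Fraction remaining after one interval: e^(−kτ) = e^(−0.02458 × 28.0) = 0.5025
R = 1 / (1 − 0.5025) = 2.010
Css,max = 22.0 × 2.010 ≈ 44.2 mcg/L

44.2 mcg/L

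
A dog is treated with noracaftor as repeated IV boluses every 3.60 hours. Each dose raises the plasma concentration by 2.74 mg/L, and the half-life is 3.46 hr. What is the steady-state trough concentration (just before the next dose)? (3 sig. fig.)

k = ln 2 / 3.46 = 0.2003 hr⁻¹
Fraction remaining after one interval: e^(−kτ) = e^(−0.2003 × 3.60) = 0.4862
R = 1 / (1 − 0.4862) = 1.946
Css,max = 2.74 × 1.946 = 5.333 mg/L
Css,min = Css,max × e^(−kτ) = 5.333 × 0.4862 ≈ 2.59 mg/L

2.59 mg/L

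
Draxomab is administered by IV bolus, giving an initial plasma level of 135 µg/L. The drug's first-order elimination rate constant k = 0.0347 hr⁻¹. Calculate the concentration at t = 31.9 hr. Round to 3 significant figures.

44.6 µg/L

C(t) = C₀ e^(−kt) = 135 × e^(−0.03470 × 31.9) = 135 × e^(−1.107) = 135 × 0.3306 ≈ 44.6 µg/L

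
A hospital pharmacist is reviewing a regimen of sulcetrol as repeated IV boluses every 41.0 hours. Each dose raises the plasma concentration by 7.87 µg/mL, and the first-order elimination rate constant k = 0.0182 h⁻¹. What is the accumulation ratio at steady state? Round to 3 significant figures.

1.90

Fraction remaining after one interval: e^(−kτ) = e^(−0.01820 × 41.0) = 0.4742
R = 1 / (1 − 0.4742) = 1 / 0.5258 ≈ 1.90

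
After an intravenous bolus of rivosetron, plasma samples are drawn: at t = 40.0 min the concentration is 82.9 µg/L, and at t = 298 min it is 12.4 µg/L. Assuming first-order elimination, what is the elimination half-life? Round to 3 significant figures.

k = ln(C₁/C₂) / (t₂ − t₁) = ln(82.9/12.4) / (298 − 40.0)
  = 1.900 / 258.0 = 0.007364 min⁻¹
t½ = ln 2 / k = ln 2 / 0.007364 ≈ 94.1 minutes

94.1 minutes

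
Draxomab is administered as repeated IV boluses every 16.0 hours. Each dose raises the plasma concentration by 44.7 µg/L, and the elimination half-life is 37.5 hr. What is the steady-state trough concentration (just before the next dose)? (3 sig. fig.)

130 µg/L

k = ln 2 / 37.5 = 0.01848 hr⁻¹
Fraction remaining after one interval: e^(−kτ) = e^(−0.01848 × 16.0) = 0.7440
R = 1 / (1 − 0.7440) = 3.906
Css,max = 44.7 × 3.906 = 174.6 µg/L
Css,min = Css,max × e^(−kτ) = 174.6 × 0.7440 ≈ 130 µg/L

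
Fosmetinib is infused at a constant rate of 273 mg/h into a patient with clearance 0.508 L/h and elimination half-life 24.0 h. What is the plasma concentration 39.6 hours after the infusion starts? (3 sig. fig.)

Css = rate / CL = 273 / 0.508 = 537.4 mg/L
k = ln 2 / 24.0 = 0.02888 h⁻¹
C(t) = Css (1 − e^(−kt)) = 537.4 × (1 − e^(−1.144)) = 537.4 × 0.6814 ≈ 366 mg/L

366 mg/L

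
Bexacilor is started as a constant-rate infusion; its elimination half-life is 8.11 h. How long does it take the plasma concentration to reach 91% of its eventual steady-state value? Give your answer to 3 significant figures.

28.2 hours

k = ln 2 / 8.11 = 0.08547 h⁻¹
f = 1 − e^(−kt)  ⇒  t = −ln(1 − f) / k
t = −ln(1 − 0.91) / 0.08547 = 2.408 / 0.08547 ≈ 28.2 hours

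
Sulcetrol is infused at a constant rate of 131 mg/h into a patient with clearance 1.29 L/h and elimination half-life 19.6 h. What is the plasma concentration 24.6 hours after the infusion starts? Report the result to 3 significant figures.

Css = rate / CL = 131 / 1.29 = 101.6 µg/mL
k = ln 2 / 19.6 = 0.03536 h⁻¹
C(t) = Css (1 − e^(−kt)) = 101.6 × (1 − e^(−0.8700)) = 101.6 × 0.5810 ≈ 59.0 µg/mL

59.0 µg/mL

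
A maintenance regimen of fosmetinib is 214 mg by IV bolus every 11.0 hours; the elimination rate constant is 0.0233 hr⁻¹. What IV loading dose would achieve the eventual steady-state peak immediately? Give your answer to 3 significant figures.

947 mg

Accumulation ratio R = 1 / (1 − e^(−kτ)) = 1 / (1 − e^(−0.02330×11.0)) = 1 / (1 − 0.7739) = 4.423
Loading dose = maintenance dose × R = 214 × 4.423 ≈ 947 mg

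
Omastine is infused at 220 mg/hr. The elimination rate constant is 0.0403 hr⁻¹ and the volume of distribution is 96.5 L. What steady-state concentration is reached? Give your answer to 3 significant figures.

56.6 mg/L

CL = k · V = 0.0403 × 96.5 = 3.889 L/hr
Css = rate / CL = 220 / 3.889 ≈ 56.6 mg/L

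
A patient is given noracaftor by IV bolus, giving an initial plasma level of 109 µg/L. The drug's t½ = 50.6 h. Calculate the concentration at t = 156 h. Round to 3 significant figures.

12.9 µg/L

k = ln 2 / 50.6 = 0.01370 h⁻¹
C(t) = C₀ e^(−kt) = 109 × e^(−0.01370 × 156) = 109 × e^(−2.137) = 109 × 0.1180 ≈ 12.9 µg/L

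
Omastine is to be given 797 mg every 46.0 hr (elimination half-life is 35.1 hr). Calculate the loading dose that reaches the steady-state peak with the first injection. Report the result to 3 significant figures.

k = ln 2 / 35.1 = 0.01975 hr⁻¹
Accumulation ratio R = 1 / (1 − e^(−kτ)) = 1 / (1 − e^(−0.01975×46.0)) = 1 / (1 − 0.4032) = 1.676
Loading dose = maintenance dose × R = 797 × 1.676 ≈ 1340 mg

1340 mg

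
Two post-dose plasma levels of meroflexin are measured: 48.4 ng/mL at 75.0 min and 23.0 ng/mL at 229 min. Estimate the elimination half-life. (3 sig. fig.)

143 minutes

k = ln(C₁/C₂) / (t₂ − t₁) = ln(48.4/23.0) / (229 − 75.0)
  = 0.7440 / 154.0 = 0.004831 min⁻¹
t½ = ln 2 / k = ln 2 / 0.004831 ≈ 143 minutes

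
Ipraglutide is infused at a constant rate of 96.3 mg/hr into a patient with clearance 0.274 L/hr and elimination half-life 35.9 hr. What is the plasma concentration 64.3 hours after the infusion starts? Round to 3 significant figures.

250 µg/mL

Css = rate / CL = 96.3 / 0.274 = 351.5 µg/mL
k = ln 2 / 35.9 = 0.01931 hr⁻¹
C(t) = Css (1 − e^(−kt)) = 351.5 × (1 − e^(−1.241)) = 351.5 × 0.7110 ≈ 250 µg/mL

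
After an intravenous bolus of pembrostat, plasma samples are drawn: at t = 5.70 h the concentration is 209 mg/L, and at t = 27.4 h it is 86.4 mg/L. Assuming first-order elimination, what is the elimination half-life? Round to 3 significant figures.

17.0 hours

k = ln(C₁/C₂) / (t₂ − t₁) = ln(209/86.4) / (27.4 − 5.70)
  = 0.8833 / 21.70 = 0.04071 h⁻¹
t½ = ln 2 / k = ln 2 / 0.04071 ≈ 17.0 hours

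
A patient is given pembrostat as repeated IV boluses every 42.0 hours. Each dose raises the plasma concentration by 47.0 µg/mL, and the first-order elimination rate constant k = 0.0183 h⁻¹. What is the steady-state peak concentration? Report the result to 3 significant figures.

87.6 µg/mL

Fraction remaining after one interval: e^(−kτ) = e^(−0.01830 × 42.0) = 0.4637
R = 1 / (1 − 0.4637) = 1.864
Css,max = 47.0 × 1.864 ≈ 87.6 µg/mL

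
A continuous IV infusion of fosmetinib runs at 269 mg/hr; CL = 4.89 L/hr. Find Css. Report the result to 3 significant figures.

55.0 mg/L

Css = infusion rate / CL = 269 / 4.89 ≈ 55.0 mg/L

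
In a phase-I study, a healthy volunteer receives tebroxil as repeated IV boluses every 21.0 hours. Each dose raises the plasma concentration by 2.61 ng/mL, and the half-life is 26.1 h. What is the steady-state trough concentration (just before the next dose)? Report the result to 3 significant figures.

3.50 ng/mL

k = ln 2 / 26.1 = 0.02656 h⁻¹
Fraction remaining after one interval: e^(−kτ) = e^(−0.02656 × 21.0) = 0.5725
R = 1 / (1 − 0.5725) = 2.339
Css,max = 2.61 × 2.339 = 6.106 ng/mL
Css,min = Css,max × e^(−kτ) = 6.106 × 0.5725 ≈ 3.50 ng/mL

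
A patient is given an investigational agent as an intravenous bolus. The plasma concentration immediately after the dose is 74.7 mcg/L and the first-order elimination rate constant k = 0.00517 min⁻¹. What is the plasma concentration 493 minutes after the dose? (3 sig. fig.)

C(t) = C₀ e^(−kt) = 74.7 × e^(−0.005170 × 493) = 74.7 × e^(−2.549) = 74.7 × 0.07817 ≈ 5.84 mcg/L

5.84 mcg/L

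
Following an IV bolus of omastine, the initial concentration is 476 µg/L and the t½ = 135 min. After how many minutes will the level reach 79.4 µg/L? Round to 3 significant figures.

349 minutes

k = ln 2 / 135 = 0.005134 min⁻¹
C(t) = C₀ e^(−kt)  ⇒  t = ln(C₀/C) / k
t = ln(476/79.4) / 0.005134 = 1.791 / 0.005134 ≈ 349 minutes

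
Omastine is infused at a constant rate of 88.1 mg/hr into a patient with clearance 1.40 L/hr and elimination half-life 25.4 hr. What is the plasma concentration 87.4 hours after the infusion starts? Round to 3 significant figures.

57.1 mg/L

Css = rate / CL = 88.1 / 1.40 = 62.93 mg/L
k = ln 2 / 25.4 = 0.02729 hr⁻¹
C(t) = Css (1 − e^(−kt)) = 62.93 × (1 − e^(−2.385)) = 62.93 × 0.9079 ≈ 57.1 mg/L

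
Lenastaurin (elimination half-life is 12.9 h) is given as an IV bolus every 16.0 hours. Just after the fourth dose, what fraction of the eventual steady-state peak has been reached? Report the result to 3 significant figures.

k = ln 2 / 12.9 = 0.05373 h⁻¹
f_n = 1 − e^(−nkτ) = 1 − e^(−4 × 0.05373 × 16.0) = 1 − e^(−3.439) = 1 − 0.03210 ≈ 0.968

0.968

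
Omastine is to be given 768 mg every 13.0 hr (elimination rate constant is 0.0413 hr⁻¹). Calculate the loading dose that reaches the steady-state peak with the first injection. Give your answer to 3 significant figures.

1850 mg

Accumulation ratio R = 1 / (1 − e^(−kτ)) = 1 / (1 − e^(−0.04130×13.0)) = 1 / (1 − 0.5846) = 2.407
Loading dose = maintenance dose × R = 768 × 2.407 ≈ 1850 mg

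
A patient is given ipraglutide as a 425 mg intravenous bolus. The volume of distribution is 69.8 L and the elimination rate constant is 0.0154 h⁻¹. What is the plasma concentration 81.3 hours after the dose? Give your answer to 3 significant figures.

C₀ = dose / V = 425 / 69.8 = 6.089 µg/mL
C(t) = C₀ e^(−kt) = 6.089 × e^(−0.01540 × 81.3) = 6.089 × e^(−1.252) = 6.089 × 0.2859 ≈ 1.74 µg/mL

1.74 µg/mL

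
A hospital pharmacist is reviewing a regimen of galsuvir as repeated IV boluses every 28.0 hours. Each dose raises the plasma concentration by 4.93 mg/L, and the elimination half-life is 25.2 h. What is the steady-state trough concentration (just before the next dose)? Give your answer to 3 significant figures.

4.25 mg/L

k = ln 2 / 25.2 = 0.02751 h⁻¹
Fraction remaining after one interval: e^(−kτ) = e^(−0.02751 × 28.0) = 0.4629
R = 1 / (1 − 0.4629) = 1.862
Css,max = 4.93 × 1.862 = 9.180 mg/L
Css,min = Css,max × e^(−kτ) = 9.180 × 0.4629 ≈ 4.25 mg/L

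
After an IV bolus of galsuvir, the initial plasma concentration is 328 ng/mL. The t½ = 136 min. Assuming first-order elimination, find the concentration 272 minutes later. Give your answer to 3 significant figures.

82.0 ng/mL

k = ln 2 / 136 = 0.005097 min⁻¹
C(t) = C₀ e^(−kt) = 328 × e^(−0.005097 × 272) = 328 × e^(−1.386) = 328 × 0.2500 ≈ 82.0 ng/mL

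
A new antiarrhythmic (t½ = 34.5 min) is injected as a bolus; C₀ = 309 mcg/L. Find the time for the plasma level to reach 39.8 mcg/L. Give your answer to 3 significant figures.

102 minutes

k = ln 2 / 34.5 = 0.02009 min⁻¹
C(t) = C₀ e^(−kt)  ⇒  t = ln(C₀/C) / k
t = ln(309/39.8) / 0.02009 = 2.049 / 0.02009 ≈ 102 minutes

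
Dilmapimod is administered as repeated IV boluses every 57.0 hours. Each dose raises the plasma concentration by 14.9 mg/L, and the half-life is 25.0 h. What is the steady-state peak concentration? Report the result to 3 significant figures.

18.8 mg/L

k = ln 2 / 25.0 = 0.02773 h⁻¹
Fraction remaining after one interval: e^(−kτ) = e^(−0.02773 × 57.0) = 0.2059
R = 1 / (1 − 0.2059) = 1.259
Css,max = 14.9 × 1.259 ≈ 18.8 mg/L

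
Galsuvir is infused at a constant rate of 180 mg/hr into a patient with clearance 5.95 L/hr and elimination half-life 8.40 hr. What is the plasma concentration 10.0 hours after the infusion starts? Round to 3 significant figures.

Css = rate / CL = 180 / 5.95 = 30.25 mg/L
k = ln 2 / 8.40 = 0.08252 hr⁻¹
C(t) = Css (1 − e^(−kt)) = 30.25 × (1 − e^(−0.8252)) = 30.25 × 0.5618 ≈ 17.0 mg/L

17.0 mg/L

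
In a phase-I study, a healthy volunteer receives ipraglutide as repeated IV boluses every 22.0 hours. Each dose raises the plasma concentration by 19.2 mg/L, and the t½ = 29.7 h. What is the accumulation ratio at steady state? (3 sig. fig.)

2.49

k = ln 2 / 29.7 = 0.02334 h⁻¹
Fraction remaining after one interval: e^(−kτ) = e^(−0.02334 × 22.0) = 0.5984
R = 1 / (1 − 0.5984) = 1 / 0.4016 ≈ 2.49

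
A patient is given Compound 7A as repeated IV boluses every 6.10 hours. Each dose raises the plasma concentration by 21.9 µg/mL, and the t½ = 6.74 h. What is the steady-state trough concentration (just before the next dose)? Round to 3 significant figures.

k = ln 2 / 6.74 = 0.1028 h⁻¹
Fraction remaining after one interval: e^(−kτ) = e^(−0.1028 × 6.10) = 0.5340
R = 1 / (1 − 0.5340) = 2.146
Css,max = 21.9 × 2.146 = 47.00 µg/mL
Css,min = Css,max × e^(−kτ) = 47.00 × 0.5340 ≈ 25.1 µg/mL

25.1 µg/mL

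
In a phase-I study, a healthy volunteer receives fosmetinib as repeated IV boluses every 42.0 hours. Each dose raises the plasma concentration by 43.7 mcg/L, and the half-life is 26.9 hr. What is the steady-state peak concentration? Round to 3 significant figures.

k = ln 2 / 26.9 = 0.02577 hr⁻¹
Fraction remaining after one interval: e^(−kτ) = e^(−0.02577 × 42.0) = 0.3388
R = 1 / (1 − 0.3388) = 1.512
Css,max = 43.7 × 1.512 ≈ 66.1 mcg/L

66.1 mcg/L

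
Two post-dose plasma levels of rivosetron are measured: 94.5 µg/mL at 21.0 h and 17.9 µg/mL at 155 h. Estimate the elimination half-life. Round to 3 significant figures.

55.8 hours

k = ln(C₁/C₂) / (t₂ − t₁) = ln(94.5/17.9) / (155 − 21.0)
  = 1.664 / 134.0 = 0.01242 h⁻¹
t½ = ln 2 / k = ln 2 / 0.01242 ≈ 55.8 hours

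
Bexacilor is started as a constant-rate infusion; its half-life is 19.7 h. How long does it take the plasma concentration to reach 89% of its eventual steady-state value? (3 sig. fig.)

k = ln 2 / 19.7 = 0.03519 h⁻¹
f = 1 − e^(−kt)  ⇒  t = −ln(1 − f) / k
t = −ln(1 − 0.89) / 0.03519 = 2.207 / 0.03519 ≈ 62.7 hours

62.7 hours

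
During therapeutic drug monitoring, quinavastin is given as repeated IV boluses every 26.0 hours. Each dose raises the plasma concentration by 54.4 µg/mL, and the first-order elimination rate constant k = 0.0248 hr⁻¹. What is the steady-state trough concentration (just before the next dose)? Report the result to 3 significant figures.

Fraction remaining after one interval: e^(−kτ) = e^(−0.02480 × 26.0) = 0.5248
R = 1 / (1 − 0.5248) = 2.104
Css,max = 54.4 × 2.104 = 114.5 µg/mL
Css,min = Css,max × e^(−kτ) = 114.5 × 0.5248 ≈ 60.1 µg/mL

60.1 µg/mL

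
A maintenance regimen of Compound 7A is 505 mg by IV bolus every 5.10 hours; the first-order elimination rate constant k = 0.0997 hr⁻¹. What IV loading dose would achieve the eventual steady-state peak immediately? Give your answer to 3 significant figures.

Accumulation ratio R = 1 / (1 − e^(−kτ)) = 1 / (1 − e^(−0.09970×5.10)) = 1 / (1 − 0.6014) = 2.509
Loading dose = maintenance dose × R = 505 × 2.509 ≈ 1270 mg

1270 mg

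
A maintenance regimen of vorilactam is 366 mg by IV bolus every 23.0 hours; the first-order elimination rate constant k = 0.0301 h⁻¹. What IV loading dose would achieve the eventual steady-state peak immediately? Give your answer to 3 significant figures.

733 mg

Accumulation ratio R = 1 / (1 − e^(−kτ)) = 1 / (1 − e^(−0.03010×23.0)) = 1 / (1 − 0.5004) = 2.002
Loading dose = maintenance dose × R = 366 × 2.002 ≈ 733 mg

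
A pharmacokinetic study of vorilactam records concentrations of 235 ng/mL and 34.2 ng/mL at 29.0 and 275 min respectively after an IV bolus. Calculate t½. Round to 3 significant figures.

k = ln(C₁/C₂) / (t₂ − t₁) = ln(235/34.2) / (275 − 29.0)
  = 1.927 / 246.0 = 0.007835 min⁻¹
t½ = ln 2 / k = ln 2 / 0.007835 ≈ 88.5 minutes

88.5 minutes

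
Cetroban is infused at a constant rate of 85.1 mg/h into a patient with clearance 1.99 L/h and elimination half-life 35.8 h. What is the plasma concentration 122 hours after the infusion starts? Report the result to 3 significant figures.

38.7 mg/L

Css = rate / CL = 85.1 / 1.99 = 42.76 mg/L
k = ln 2 / 35.8 = 0.01936 h⁻¹
C(t) = Css (1 − e^(−kt)) = 42.76 × (1 − e^(−2.362)) = 42.76 × 0.9058 ≈ 38.7 mg/L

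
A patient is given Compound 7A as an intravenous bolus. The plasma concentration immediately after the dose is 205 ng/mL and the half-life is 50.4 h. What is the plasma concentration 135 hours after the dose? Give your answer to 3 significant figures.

32.0 ng/mL

k = ln 2 / 50.4 = 0.01375 h⁻¹
135 h is 2.679 half-lives, so C = 205 × (1/2)^2.679 = 205 × 0.1562 ≈ 32.0 ng/mL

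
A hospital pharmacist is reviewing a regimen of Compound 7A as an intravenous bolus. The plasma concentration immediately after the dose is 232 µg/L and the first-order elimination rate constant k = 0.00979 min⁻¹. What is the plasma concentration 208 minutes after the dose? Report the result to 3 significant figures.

30.3 µg/L

C(t) = C₀ e^(−kt) = 232 × e^(−0.009790 × 208) = 232 × e^(−2.036) = 232 × 0.1305 ≈ 30.3 µg/L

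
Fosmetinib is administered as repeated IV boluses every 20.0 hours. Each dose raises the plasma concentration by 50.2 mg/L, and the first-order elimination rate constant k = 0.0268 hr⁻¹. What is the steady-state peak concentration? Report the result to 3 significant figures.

121 mg/L

Fraction remaining after one interval: e^(−kτ) = e^(−0.02680 × 20.0) = 0.5851
R = 1 / (1 − 0.5851) = 2.410
Css,max = 50.2 × 2.410 ≈ 121 mg/L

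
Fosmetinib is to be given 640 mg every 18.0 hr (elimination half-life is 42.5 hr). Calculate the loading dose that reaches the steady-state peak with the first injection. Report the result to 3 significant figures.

k = ln 2 / 42.5 = 0.01631 hr⁻¹
Accumulation ratio R = 1 / (1 − e^(−kτ)) = 1 / (1 − e^(−0.01631×18.0)) = 1 / (1 − 0.7456) = 3.931
Loading dose = maintenance dose × R = 640 × 3.931 ≈ 2520 mg

2520 mg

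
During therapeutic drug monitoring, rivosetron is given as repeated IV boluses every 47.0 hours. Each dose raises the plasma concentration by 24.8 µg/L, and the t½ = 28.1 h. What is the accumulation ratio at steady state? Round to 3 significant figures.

k = ln 2 / 28.1 = 0.02467 h⁻¹
Fraction remaining after one interval: e^(−kτ) = e^(−0.02467 × 47.0) = 0.3137
R = 1 / (1 − 0.3137) = 1 / 0.6863 ≈ 1.46

1.46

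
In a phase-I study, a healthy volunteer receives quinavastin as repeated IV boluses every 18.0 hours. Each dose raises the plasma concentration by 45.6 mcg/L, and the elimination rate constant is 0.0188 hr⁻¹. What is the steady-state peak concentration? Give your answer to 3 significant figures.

159 mcg/L

Fraction remaining after one interval: e^(−kτ) = e^(−0.01880 × 18.0) = 0.7129
R = 1 / (1 − 0.7129) = 3.483
Css,max = 45.6 × 3.483 ≈ 159 mcg/L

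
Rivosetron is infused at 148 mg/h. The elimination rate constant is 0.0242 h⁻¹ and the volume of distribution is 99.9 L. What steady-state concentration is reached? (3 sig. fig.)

61.2 µg/mL

CL = k · V = 0.0242 × 99.9 = 2.418 L/h
Css = rate / CL = 148 / 2.418 ≈ 61.2 µg/mL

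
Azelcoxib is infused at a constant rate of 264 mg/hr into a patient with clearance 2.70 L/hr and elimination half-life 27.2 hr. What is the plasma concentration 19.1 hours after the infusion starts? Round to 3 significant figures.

Css = rate / CL = 264 / 2.70 = 97.78 µg/mL
k = ln 2 / 27.2 = 0.02548 hr⁻¹
C(t) = Css (1 − e^(−kt)) = 97.78 × (1 − e^(−0.4867)) = 97.78 × 0.3854 ≈ 37.7 µg/mL

37.7 µg/mL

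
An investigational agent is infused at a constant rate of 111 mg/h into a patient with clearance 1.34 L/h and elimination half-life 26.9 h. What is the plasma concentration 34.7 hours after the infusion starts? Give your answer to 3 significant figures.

49.0 mg/L

Css = rate / CL = 111 / 1.34 = 82.84 mg/L
k = ln 2 / 26.9 = 0.02577 h⁻¹
C(t) = Css (1 − e^(−kt)) = 82.84 × (1 − e^(−0.8941)) = 82.84 × 0.5910 ≈ 49.0 mg/L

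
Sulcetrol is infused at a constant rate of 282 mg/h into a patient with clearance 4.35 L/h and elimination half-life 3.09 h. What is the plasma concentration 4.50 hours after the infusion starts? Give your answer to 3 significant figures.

41.2 mg/L

Css = rate / CL = 282 / 4.35 = 64.83 mg/L
k = ln 2 / 3.09 = 0.2243 h⁻¹
C(t) = Css (1 − e^(−kt)) = 64.83 × (1 − e^(−1.009)) = 64.83 × 0.6356 ≈ 41.2 mg/L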